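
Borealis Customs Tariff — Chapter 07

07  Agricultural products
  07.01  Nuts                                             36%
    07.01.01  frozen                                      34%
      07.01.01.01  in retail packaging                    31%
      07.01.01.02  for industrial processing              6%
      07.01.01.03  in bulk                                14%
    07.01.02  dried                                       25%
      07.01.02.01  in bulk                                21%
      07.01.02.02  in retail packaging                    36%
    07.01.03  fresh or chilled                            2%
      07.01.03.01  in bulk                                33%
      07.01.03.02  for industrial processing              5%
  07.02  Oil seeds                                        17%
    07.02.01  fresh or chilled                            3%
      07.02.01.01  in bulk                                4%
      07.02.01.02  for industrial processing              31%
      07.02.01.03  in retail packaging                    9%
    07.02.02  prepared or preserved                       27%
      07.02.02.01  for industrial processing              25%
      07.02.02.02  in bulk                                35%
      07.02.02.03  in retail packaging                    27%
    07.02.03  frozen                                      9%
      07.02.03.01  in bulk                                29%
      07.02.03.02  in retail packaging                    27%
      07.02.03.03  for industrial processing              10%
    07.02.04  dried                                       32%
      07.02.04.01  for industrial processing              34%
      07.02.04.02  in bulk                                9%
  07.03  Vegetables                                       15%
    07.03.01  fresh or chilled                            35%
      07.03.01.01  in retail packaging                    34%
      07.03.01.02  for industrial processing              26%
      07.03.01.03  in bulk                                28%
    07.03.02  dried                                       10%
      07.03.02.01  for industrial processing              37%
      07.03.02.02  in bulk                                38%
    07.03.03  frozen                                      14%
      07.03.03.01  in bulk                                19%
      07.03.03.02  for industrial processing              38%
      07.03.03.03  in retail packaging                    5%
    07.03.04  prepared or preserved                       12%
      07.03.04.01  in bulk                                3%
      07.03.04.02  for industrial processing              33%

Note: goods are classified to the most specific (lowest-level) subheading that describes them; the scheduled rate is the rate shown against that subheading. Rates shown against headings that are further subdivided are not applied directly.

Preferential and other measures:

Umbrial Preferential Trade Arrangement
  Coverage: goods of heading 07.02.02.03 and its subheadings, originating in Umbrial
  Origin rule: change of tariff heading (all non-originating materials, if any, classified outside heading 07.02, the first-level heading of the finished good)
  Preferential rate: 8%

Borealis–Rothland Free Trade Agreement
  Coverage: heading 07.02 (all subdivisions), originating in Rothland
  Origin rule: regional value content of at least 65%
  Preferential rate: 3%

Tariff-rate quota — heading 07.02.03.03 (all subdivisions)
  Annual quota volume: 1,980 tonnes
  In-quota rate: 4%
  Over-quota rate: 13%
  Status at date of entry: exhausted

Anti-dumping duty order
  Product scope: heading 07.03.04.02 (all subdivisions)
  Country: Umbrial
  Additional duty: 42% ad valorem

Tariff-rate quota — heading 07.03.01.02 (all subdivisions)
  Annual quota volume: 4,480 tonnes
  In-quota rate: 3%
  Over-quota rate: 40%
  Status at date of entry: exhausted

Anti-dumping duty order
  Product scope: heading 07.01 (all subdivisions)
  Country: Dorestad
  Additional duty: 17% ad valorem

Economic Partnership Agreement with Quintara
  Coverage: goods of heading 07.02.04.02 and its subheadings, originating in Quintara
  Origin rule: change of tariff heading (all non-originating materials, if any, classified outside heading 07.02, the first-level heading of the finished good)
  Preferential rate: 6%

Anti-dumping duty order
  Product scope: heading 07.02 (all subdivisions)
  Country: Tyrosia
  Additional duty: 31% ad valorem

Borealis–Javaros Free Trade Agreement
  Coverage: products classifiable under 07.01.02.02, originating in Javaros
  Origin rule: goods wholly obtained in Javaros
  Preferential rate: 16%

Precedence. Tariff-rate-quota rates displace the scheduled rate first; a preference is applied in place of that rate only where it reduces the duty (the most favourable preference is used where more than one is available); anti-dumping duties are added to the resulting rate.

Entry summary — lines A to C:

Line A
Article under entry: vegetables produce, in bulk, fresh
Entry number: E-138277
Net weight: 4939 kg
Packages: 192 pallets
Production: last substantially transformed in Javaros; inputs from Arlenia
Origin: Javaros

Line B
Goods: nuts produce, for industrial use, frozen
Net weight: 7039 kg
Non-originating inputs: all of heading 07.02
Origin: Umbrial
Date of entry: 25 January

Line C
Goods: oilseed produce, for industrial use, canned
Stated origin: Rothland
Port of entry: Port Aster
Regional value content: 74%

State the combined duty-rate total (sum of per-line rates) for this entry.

37%

Line A: vegetables → 07.03; fresh → 07.03.01; in bulk → 07.03.01.03. Scheduled 28%. Javaros agreement on 07.01.02.02: 07.03.01.03 not covered. → 28%.
Line B: nuts → 07.01; frozen → 07.01.01; for industrial use → 07.01.01.02. Scheduled 6%. Umbrial agreement on 07.02.02.03: 07.01.01.02 not covered. → 6%.
Line C: oilseed → 07.02; canned → 07.02.02; for industrial use → 07.02.02.01. Scheduled 25%. Rothland agreement on 07.02: RVC ≥ 65% → 3% available; preferential 3%. → 3%.
Sum: 28% + 6% + 3% = 37%.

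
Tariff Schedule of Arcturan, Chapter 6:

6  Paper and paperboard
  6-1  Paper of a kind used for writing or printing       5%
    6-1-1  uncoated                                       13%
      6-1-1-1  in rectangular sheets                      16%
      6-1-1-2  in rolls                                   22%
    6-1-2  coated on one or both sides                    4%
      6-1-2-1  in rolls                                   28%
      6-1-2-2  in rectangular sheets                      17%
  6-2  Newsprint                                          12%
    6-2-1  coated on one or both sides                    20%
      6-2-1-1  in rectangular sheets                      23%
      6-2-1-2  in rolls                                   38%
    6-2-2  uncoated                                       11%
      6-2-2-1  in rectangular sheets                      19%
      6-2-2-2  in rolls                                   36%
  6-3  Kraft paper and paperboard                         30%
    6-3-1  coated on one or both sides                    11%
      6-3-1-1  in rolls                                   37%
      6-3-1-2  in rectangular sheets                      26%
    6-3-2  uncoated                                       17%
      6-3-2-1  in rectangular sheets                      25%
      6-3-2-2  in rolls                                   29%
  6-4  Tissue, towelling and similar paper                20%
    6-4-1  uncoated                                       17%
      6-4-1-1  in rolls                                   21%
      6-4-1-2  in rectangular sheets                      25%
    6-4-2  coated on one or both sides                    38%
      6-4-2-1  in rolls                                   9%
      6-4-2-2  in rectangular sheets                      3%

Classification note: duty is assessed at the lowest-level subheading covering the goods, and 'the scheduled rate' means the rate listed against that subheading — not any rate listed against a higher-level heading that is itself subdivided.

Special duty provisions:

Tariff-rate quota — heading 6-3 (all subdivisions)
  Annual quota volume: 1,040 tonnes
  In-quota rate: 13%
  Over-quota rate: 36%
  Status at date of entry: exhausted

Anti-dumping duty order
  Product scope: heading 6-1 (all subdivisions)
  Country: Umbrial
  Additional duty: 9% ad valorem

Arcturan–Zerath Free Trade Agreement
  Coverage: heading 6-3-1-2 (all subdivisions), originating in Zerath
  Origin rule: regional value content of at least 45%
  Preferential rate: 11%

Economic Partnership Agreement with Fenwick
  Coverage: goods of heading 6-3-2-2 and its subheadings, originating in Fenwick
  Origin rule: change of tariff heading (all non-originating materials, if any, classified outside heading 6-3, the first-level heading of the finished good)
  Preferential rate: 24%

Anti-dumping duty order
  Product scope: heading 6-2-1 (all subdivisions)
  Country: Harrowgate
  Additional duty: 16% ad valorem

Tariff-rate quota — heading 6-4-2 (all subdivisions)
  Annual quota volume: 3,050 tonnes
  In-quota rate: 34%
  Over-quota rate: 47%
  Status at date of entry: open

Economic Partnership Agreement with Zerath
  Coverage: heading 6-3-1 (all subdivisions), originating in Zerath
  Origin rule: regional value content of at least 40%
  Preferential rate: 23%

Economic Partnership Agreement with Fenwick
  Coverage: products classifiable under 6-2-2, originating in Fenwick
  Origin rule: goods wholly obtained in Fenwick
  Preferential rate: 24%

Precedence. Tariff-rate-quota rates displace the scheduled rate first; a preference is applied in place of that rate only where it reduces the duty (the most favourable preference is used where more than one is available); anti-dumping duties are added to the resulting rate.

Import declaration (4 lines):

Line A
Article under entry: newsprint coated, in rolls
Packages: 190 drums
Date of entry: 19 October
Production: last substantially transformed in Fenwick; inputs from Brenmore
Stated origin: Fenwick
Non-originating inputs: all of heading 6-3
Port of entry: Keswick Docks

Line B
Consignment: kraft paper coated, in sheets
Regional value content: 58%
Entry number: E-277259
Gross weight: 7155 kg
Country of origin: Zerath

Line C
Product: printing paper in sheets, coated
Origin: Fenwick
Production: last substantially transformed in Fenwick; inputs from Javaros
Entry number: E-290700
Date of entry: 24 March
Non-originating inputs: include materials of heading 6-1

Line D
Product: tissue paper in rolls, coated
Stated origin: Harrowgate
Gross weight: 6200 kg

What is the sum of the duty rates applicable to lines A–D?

Line A: newsprint → 6-2; coated → 6-2-1; in rolls → 6-2-1-2. Scheduled 38%. Fenwick agreement on 6-3-2-2: 6-2-1-2 not covered; Fenwick agreement on 6-2-2: 6-2-1-2 not covered. → 38%.
Line B: kraft paper → 6-3; coated → 6-3-1; in sheets → 6-3-1-2. Scheduled 26%. quota on 6-3 exhausted → over-quota 36%; Zerath agreement on 6-3-1-2: RVC ≥ 45% → 11% available; Zerath agreement on 6-3-1: RVC ≥ 40% → 23% available; preferential 11%. → 11%.
Line C: printing paper → 6-1; coated → 6-1-2; in sheets → 6-1-2-2. Scheduled 17%. Fenwick agreement on 6-3-2-2: 6-1-2-2 not covered; Fenwick agreement on 6-2-2: 6-1-2-2 not covered. → 17%.
Line D: tissue paper → 6-4; coated → 6-4-2; in rolls → 6-4-2-1. Scheduled 9%. quota on 6-4-2 open → in-quota 34%. → 34%.
Sum: 38% + 11% + 17% + 34% = 100%.

100%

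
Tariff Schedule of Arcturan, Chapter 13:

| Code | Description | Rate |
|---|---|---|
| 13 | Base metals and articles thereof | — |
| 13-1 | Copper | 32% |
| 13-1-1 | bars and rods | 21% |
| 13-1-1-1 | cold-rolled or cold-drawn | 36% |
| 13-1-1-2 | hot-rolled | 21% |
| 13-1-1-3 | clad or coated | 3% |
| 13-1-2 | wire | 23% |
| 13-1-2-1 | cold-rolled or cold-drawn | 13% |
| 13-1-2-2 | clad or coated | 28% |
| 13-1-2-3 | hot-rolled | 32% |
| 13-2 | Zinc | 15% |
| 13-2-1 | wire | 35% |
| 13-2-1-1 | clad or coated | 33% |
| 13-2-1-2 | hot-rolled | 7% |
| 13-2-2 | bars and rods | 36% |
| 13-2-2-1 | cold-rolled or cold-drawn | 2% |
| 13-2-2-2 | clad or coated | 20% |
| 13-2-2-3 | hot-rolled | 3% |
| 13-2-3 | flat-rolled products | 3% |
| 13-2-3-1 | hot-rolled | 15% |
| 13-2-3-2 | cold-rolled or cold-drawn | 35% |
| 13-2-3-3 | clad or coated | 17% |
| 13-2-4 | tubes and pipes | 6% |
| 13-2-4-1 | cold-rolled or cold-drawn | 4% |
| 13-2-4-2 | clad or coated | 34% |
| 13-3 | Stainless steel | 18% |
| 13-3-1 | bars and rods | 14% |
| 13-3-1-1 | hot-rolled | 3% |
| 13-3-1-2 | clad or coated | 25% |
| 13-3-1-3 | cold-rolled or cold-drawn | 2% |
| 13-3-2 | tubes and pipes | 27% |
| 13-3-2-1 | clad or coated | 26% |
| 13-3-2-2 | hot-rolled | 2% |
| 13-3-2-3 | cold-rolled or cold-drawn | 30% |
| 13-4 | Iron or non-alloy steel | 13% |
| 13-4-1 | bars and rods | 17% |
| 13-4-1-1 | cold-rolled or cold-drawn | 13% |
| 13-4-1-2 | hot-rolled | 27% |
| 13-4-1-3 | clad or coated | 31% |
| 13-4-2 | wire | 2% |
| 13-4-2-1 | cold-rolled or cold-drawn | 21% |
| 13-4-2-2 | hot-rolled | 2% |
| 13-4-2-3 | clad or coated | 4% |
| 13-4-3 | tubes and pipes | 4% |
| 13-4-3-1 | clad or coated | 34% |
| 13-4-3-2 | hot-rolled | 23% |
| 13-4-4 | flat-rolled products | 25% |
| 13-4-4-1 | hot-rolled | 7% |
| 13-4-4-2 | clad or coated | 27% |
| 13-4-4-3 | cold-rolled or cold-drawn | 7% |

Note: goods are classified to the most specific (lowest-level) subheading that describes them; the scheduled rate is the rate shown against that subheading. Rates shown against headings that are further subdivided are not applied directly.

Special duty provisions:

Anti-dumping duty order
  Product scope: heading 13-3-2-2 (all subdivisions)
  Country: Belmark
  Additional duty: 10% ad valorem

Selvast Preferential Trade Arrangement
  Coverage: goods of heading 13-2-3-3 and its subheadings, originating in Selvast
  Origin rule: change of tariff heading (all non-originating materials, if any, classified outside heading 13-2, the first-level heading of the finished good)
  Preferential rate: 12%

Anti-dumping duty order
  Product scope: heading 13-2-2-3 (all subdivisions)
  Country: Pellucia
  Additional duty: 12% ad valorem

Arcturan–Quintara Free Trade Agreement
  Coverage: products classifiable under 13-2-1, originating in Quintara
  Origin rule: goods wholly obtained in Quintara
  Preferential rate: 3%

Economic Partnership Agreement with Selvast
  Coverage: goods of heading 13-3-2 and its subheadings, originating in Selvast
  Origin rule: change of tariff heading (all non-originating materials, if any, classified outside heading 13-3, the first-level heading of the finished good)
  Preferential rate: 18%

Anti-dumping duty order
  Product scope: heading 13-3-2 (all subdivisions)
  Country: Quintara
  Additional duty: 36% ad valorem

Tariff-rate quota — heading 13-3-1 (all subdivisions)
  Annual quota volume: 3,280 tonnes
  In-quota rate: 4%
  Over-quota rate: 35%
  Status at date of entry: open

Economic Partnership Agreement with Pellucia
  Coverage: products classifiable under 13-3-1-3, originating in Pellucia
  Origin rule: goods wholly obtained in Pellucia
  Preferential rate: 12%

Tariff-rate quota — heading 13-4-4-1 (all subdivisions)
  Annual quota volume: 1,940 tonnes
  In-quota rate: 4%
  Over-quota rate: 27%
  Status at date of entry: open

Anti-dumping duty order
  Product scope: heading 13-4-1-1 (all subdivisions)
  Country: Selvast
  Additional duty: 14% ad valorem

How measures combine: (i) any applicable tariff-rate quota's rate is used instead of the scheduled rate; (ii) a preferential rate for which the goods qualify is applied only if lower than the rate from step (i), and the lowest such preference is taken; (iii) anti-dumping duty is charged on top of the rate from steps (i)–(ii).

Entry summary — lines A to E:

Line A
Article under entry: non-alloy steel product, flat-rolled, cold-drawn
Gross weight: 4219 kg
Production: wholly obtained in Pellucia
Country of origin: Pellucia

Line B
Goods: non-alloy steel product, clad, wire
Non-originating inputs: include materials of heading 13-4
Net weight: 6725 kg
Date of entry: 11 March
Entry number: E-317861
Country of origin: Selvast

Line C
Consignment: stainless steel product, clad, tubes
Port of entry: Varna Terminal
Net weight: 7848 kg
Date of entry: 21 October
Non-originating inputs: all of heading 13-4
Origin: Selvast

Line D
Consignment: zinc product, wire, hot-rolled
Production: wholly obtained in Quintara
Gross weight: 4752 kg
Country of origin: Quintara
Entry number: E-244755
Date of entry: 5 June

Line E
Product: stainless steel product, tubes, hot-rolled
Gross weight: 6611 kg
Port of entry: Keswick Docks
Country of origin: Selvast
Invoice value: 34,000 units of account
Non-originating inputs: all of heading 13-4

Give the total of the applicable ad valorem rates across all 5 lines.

34%

Line A: non-alloy steel → 13-4; flat-rolled → 13-4-4; cold-drawn → 13-4-4-3. Scheduled 7%. Pellucia agreement on 13-3-1-3: 13-4-4-3 not covered. → 7%.
Line B: non-alloy steel → 13-4; wire → 13-4-2; clad → 13-4-2-3. Scheduled 4%. Selvast agreement on 13-2-3-3: 13-4-2-3 not covered; Selvast agreement on 13-3-2: 13-4-2-3 not covered. → 4%.
Line C: stainless steel → 13-3; tubes → 13-3-2; clad → 13-3-2-1. Scheduled 26%. Selvast agreement on 13-2-3-3: 13-3-2-1 not covered; Selvast agreement on 13-3-2: CTH met → 18% available; preferential 18%. → 18%.
Line D: zinc → 13-2; wire → 13-2-1; hot-rolled → 13-2-1-2. Scheduled 7%. Quintara agreement on 13-2-1: wholly obtained → 3% available; preferential 3%. → 3%.
Line E: stainless steel → 13-3; tubes → 13-3-2; hot-rolled → 13-3-2-2. Scheduled 2%. Selvast agreement on 13-2-3-3: 13-3-2-2 not covered; Selvast agreement on 13-3-2: CTH met → 18% available; preference 18% not lower than 2% → no reduction. → 2%.
Sum: 7% + 4% + 18% + 3% + 2% = 34%.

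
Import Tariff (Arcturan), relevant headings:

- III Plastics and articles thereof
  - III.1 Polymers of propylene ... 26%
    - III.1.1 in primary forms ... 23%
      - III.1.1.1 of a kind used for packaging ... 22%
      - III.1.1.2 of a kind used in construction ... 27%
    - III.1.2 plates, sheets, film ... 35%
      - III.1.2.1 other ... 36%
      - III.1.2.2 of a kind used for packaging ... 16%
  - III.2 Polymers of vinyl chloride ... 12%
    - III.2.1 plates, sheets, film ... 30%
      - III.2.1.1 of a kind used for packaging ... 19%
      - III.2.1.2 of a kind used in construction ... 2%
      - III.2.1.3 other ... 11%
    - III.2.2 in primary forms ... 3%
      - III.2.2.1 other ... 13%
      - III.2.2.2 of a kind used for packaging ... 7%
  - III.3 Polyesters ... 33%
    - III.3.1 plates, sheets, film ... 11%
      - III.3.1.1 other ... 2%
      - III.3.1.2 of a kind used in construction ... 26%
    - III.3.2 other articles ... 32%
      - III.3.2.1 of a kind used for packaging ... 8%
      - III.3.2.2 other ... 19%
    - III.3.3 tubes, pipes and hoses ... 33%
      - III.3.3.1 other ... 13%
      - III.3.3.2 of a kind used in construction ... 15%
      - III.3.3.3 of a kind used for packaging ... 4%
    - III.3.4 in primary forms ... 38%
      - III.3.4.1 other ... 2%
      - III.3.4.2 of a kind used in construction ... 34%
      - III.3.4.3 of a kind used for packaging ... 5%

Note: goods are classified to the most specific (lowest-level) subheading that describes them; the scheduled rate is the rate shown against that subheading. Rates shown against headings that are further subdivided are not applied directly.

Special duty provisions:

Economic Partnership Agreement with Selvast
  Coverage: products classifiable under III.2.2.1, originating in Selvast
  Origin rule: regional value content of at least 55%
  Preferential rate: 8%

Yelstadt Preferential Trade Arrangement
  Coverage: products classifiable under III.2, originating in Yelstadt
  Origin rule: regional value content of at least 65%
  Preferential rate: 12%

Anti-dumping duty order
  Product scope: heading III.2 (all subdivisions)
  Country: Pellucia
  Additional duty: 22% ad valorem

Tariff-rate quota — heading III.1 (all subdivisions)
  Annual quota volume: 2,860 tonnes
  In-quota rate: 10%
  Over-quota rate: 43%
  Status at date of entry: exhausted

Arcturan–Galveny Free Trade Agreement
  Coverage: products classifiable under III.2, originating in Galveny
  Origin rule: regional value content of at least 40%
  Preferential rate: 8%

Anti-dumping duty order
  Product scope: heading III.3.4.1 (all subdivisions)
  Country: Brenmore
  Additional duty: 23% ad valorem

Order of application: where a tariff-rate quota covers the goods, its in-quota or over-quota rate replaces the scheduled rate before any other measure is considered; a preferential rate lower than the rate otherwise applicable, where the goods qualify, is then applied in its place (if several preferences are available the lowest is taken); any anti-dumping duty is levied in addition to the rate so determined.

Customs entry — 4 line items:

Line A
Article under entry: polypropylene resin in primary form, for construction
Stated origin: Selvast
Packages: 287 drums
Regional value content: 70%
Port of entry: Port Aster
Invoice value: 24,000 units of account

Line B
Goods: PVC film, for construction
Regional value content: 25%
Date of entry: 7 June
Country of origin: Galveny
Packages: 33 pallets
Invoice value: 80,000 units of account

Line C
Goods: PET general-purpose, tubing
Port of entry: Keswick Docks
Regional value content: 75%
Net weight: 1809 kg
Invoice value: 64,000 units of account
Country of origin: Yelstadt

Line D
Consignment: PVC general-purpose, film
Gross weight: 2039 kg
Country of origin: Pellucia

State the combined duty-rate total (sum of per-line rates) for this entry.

Line A: polypropylene → III.1; resin in primary form → III.1.1; for construction → III.1.1.2. Scheduled 27%. quota on III.1 exhausted → over-quota 43%; Selvast agreement on III.2.2.1: III.1.1.2 not covered. → 43%.
Line B: PVC → III.2; film → III.2.1; for construction → III.2.1.2. Scheduled 2%. Galveny agreement on III.2: RVC < 40%. → 2%.
Line C: PET → III.3; tubing → III.3.3; general-purpose → III.3.3.1. Scheduled 13%. Yelstadt agreement on III.2: III.3.3.1 not covered. → 13%.
Line D: PVC → III.2; film → III.2.1; general-purpose → III.2.1.3. Scheduled 11%. anti-dumping (Pellucia, III.2): +22%; total 11% + 22% = 33%. → 33%.
Sum: 43% + 2% + 13% + 33% = 91%.

91%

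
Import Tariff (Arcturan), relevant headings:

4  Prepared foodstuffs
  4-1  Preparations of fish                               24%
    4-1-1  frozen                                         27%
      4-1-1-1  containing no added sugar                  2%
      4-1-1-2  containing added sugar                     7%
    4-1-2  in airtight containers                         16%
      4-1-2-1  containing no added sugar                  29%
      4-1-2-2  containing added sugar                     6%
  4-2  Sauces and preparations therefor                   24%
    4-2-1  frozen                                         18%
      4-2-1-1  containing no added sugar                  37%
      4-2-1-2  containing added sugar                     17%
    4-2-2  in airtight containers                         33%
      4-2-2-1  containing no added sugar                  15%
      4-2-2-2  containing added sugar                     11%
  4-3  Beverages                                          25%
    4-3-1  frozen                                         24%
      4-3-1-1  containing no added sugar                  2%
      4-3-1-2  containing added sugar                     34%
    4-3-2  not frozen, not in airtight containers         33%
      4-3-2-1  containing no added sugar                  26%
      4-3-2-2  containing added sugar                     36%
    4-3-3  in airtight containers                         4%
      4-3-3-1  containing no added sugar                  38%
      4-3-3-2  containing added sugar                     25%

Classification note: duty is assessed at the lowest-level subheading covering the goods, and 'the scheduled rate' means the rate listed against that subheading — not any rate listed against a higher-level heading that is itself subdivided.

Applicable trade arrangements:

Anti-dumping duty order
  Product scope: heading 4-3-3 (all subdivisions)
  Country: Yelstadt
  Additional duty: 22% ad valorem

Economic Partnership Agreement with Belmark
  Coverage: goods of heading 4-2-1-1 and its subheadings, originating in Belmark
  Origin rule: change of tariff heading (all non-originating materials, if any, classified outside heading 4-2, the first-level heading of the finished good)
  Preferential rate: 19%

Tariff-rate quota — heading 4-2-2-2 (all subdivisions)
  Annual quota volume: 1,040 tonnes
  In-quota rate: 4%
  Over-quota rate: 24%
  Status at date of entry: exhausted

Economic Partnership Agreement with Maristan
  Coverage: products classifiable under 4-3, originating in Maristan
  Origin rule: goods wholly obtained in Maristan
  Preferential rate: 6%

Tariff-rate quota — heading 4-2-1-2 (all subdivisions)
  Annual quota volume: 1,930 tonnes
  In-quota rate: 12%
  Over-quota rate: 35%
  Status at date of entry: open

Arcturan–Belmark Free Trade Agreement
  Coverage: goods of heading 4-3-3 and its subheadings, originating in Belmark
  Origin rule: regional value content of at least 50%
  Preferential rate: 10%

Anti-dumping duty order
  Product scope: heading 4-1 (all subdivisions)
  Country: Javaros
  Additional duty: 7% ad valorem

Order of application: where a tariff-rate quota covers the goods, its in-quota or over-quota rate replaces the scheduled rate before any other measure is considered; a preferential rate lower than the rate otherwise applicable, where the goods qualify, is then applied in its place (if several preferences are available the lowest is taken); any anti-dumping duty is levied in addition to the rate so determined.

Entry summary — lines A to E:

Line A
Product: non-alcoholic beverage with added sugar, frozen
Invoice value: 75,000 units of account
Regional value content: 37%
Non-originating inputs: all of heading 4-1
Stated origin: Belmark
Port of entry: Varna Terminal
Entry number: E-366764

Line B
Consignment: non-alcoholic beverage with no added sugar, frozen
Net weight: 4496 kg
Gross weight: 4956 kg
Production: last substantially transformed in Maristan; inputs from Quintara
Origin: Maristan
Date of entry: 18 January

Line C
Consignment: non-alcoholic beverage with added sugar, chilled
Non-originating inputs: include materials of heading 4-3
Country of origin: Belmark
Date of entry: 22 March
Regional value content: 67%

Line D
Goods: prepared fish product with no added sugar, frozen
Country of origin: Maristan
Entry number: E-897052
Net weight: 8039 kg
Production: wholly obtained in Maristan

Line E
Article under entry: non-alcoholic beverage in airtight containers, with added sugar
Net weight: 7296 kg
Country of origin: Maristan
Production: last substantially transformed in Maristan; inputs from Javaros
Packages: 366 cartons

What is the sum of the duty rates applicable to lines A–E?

99%

Line A: non-alcoholic beverage → 4-3; frozen → 4-3-1; with added sugar → 4-3-1-2. Scheduled 34%. Belmark agreement on 4-2-1-1: 4-3-1-2 not covered; Belmark agreement on 4-3-3: 4-3-1-2 not covered. → 34%.
Line B: non-alcoholic beverage → 4-3; frozen → 4-3-1; with no added sugar → 4-3-1-1. Scheduled 2%. Maristan agreement on 4-3: not wholly obtained. → 2%.
Line C: non-alcoholic beverage → 4-3; chilled → 4-3-2; with added sugar → 4-3-2-2. Scheduled 36%. Belmark agreement on 4-2-1-1: 4-3-2-2 not covered; Belmark agreement on 4-3-3: 4-3-2-2 not covered. → 36%.
Line D: prepared fish product → 4-1; frozen → 4-1-1; with no added sugar → 4-1-1-1. Scheduled 2%. Maristan agreement on 4-3: 4-1-1-1 not covered. → 2%.
Line E: non-alcoholic beverage → 4-3; in airtight containers → 4-3-3; with added sugar → 4-3-3-2. Scheduled 25%. Maristan agreement on 4-3: not wholly obtained. → 25%.
Sum: 34% + 2% + 36% + 2% + 25% = 99%.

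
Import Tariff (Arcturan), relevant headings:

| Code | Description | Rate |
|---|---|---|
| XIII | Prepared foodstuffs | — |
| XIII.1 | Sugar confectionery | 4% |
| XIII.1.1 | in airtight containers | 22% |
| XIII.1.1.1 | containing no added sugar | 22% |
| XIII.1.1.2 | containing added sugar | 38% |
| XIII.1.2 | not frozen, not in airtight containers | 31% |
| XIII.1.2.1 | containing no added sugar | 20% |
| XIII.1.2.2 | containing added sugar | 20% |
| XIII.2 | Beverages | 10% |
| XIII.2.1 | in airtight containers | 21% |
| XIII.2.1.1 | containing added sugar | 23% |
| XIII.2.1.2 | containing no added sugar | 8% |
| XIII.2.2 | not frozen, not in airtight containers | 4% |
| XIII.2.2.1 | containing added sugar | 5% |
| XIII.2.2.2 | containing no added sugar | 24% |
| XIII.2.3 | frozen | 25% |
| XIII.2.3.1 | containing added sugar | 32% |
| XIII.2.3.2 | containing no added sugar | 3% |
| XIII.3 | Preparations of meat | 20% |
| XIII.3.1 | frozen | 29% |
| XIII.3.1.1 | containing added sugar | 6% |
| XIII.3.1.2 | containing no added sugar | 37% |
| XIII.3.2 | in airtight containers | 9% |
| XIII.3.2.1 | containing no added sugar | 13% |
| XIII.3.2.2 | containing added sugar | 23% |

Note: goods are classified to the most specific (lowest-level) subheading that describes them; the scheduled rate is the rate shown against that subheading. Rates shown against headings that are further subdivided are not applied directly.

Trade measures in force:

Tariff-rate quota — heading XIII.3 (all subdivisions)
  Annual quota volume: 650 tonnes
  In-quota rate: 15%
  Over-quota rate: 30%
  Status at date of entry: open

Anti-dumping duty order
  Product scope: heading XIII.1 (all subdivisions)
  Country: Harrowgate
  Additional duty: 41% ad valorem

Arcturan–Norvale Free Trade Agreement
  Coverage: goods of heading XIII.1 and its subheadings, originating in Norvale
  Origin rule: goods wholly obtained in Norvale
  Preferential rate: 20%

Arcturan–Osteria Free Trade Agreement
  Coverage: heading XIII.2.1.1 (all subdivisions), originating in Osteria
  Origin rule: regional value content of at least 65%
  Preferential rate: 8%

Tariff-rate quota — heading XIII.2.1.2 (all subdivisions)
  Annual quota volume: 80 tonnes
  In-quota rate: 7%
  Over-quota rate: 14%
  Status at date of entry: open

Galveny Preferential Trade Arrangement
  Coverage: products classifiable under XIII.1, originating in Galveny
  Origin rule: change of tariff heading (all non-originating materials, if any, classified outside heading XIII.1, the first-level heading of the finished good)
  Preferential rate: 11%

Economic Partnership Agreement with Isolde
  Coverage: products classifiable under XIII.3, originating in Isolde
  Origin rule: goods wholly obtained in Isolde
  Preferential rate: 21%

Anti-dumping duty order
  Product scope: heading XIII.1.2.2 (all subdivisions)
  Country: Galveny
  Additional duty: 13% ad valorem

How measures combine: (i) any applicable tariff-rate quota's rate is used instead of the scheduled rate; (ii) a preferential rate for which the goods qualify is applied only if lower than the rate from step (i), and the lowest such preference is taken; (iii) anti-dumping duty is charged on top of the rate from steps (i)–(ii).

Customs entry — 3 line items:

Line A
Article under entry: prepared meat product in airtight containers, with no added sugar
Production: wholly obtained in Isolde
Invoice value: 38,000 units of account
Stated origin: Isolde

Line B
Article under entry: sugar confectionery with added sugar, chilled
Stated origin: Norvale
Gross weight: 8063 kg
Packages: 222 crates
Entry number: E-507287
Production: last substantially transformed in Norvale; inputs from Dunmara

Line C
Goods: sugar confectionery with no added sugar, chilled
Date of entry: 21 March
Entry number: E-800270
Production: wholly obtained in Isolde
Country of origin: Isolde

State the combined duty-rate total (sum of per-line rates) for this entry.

55%

Line A: prepared meat product → XIII.3; in airtight containers → XIII.3.2; with no added sugar → XIII.3.2.1. Scheduled 13%. quota on XIII.3 open → in-quota 15%; Isolde agreement on XIII.3: wholly obtained → 21% available; preference 21% not lower than 15% → no reduction. → 15%.
Line B: sugar confectionery → XIII.1; chilled → XIII.1.2; with added sugar → XIII.1.2.2. Scheduled 20%. Norvale agreement on XIII.1: not wholly obtained. → 20%.
Line C: sugar confectionery → XIII.1; chilled → XIII.1.2; with no added sugar → XIII.1.2.1. Scheduled 20%. Isolde agreement on XIII.3: XIII.1.2.1 not covered. → 20%.
Sum: 15% + 20% + 20% = 55%.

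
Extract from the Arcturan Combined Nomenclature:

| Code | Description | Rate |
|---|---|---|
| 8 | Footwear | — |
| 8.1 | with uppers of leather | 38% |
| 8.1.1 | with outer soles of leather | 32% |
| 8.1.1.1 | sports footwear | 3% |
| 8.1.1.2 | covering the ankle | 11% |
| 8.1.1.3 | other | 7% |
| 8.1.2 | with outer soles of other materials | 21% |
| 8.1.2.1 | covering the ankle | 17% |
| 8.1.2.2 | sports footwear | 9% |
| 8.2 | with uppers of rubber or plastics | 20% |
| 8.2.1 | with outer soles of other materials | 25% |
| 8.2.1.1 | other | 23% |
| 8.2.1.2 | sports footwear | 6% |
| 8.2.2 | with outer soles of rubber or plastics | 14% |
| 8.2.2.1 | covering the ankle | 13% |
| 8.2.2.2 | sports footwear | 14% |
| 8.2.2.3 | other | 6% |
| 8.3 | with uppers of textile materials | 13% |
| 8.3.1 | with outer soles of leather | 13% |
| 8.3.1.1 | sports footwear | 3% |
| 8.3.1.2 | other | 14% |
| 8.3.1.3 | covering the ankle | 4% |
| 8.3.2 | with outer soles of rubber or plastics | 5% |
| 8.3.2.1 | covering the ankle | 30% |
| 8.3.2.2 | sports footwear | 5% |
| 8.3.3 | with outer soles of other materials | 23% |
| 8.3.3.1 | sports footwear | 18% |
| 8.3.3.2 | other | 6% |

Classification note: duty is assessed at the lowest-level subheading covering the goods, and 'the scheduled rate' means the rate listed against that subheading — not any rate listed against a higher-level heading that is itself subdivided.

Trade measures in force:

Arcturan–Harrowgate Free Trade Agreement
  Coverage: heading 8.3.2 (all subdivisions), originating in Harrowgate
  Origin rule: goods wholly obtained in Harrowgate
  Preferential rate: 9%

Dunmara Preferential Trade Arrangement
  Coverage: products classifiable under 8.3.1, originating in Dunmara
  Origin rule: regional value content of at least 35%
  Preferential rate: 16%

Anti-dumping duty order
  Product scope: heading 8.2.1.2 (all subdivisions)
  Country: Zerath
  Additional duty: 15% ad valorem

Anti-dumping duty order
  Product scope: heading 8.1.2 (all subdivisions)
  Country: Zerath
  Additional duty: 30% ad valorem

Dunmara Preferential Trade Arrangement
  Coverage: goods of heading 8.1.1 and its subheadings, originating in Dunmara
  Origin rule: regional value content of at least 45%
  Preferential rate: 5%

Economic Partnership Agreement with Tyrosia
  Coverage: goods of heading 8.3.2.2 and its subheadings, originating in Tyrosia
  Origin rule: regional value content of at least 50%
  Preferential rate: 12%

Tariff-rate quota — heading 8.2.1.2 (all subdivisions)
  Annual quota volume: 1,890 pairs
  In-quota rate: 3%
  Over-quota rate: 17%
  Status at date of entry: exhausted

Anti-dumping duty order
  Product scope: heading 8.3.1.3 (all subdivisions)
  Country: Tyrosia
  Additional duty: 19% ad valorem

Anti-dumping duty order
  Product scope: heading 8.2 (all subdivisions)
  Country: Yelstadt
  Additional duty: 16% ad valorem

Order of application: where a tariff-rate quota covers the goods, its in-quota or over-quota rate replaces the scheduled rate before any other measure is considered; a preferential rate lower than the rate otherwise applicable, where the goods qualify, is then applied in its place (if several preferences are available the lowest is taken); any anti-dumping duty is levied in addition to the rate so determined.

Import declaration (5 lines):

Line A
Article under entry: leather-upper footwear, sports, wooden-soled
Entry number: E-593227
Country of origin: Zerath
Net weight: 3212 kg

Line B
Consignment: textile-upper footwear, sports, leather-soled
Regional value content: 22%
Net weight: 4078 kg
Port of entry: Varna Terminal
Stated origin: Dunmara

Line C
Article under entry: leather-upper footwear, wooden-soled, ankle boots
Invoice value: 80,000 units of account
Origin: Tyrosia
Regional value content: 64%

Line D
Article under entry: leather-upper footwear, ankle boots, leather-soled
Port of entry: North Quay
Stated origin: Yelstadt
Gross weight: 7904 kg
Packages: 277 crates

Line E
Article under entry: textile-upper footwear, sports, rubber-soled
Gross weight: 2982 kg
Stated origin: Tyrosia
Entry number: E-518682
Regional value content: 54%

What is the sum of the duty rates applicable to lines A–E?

75%

Line A: leather-upper → 8.1; wooden-soled → 8.1.2; sports → 8.1.2.2. Scheduled 9%. anti-dumping (Zerath, 8.1.2): +30%; total 9% + 30% = 39%. → 39%.
Line B: textile-upper → 8.3; leather-soled → 8.3.1; sports → 8.3.1.1. Scheduled 3%. Dunmara agreement on 8.3.1: RVC < 35%; Dunmara agreement on 8.1.1: 8.3.1.1 not covered. → 3%.
Line C: leather-upper → 8.1; wooden-soled → 8.1.2; ankle boots → 8.1.2.1. Scheduled 17%. Tyrosia agreement on 8.3.2.2: 8.1.2.1 not covered. → 17%.
Line D: leather-upper → 8.1; leather-soled → 8.1.1; ankle boots → 8.1.1.2. Scheduled 11%. No special measure applies. → 11%.
Line E: textile-upper → 8.3; rubber-soled → 8.3.2; sports → 8.3.2.2. Scheduled 5%. Tyrosia agreement on 8.3.2.2: RVC ≥ 50% → 12% available; preference 12% not lower than 5% → no reduction. → 5%.
Sum: 39% + 3% + 17% + 11% + 5% = 75%.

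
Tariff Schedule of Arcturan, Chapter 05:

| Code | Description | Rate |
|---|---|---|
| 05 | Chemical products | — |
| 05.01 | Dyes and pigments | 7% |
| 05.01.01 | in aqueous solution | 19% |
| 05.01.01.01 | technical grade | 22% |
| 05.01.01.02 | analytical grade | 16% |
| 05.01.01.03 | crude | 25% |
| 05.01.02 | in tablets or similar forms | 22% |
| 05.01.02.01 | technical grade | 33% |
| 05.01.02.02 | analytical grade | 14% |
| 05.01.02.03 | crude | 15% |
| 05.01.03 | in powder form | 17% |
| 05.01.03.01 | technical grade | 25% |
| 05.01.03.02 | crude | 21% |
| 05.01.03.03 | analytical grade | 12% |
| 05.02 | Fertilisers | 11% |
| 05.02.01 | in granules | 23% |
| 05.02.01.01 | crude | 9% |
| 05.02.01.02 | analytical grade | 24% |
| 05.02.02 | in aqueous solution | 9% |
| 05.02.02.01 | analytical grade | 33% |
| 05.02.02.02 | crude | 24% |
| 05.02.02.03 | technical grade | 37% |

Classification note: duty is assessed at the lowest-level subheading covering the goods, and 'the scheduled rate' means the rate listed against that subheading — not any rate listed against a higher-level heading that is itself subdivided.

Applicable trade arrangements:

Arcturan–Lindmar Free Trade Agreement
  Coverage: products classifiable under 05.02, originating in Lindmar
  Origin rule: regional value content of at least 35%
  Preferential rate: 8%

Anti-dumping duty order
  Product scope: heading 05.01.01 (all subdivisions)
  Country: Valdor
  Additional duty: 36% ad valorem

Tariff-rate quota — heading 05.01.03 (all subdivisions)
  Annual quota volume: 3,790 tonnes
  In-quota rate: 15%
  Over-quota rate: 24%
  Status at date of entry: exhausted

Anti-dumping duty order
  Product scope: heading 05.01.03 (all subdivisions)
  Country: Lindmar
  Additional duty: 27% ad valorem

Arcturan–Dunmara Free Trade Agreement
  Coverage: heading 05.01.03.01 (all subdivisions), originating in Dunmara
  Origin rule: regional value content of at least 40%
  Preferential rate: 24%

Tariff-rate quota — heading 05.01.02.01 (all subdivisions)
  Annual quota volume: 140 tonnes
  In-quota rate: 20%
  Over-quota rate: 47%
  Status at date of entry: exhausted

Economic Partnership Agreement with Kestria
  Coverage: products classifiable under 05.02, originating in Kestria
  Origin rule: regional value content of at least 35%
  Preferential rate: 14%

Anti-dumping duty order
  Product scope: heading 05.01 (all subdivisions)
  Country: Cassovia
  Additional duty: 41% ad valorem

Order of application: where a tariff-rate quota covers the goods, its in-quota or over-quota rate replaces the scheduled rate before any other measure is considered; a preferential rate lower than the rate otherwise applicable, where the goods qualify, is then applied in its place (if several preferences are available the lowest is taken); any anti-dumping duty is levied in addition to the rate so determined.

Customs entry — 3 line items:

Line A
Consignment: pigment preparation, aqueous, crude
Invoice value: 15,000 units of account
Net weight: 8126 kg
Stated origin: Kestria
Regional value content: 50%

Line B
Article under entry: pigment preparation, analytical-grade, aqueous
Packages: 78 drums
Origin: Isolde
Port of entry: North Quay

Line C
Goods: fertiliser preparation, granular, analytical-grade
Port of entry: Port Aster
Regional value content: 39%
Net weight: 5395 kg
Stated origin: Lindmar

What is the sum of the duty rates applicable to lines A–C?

49%

Line A: pigment → 05.01; aqueous → 05.01.01; crude → 05.01.01.03. Scheduled 25%. Kestria agreement on 05.02: 05.01.01.03 not covered. → 25%.
Line B: pigment → 05.01; aqueous → 05.01.01; analytical-grade → 05.01.01.02. Scheduled 16%. No special measure applies. → 16%.
Line C: fertiliser → 05.02; granular → 05.02.01; analytical-grade → 05.02.01.02. Scheduled 24%. Lindmar agreement on 05.02: RVC ≥ 35% → 8% available; preferential 8%. → 8%.
Sum: 25% + 16% + 8% = 49%.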